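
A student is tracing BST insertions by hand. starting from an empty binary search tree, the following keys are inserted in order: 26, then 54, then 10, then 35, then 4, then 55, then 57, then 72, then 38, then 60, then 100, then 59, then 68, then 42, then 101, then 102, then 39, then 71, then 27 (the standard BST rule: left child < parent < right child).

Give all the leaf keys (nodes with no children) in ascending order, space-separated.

4 27 39 59 71 102

Insert 26: tree is empty, so 26 becomes the root.
Insert 54: 54 > 26 → go right. Place as right child of 26.
Insert 10: 10 < 26 → go left. Place as left child of 26.
Insert 35: 35 > 26 → go right; 35 < 54 → go left. Place as left child of 54.
Insert 4: 4 < 26 → go left; 4 < 10 → go left. Place as left child of 10.
Insert 55: 55 > 26 → go right; 55 > 54 → go right. Place as right child of 54.
Insert 57: 57 > 26 → go right; 57 > 54 → go right; 57 > 55 → go right. Place as right child of 55.
Insert 72: 72 > 26 → go right; 72 > 54 → go right; 72 > 55 → go right; 72 > 57 → go right. Place as right child of 57.
Insert 38: 38 > 26 → go right; 38 < 54 → go left; 38 > 35 → go right. Place as right child of 35.
Insert 60: 60 > 26 → go right; 60 > 54 → go right; 60 > 55 → go right; 60 > 57 → go right; 60 < 72 → go left. Place as left child of 72.
Insert 100: 100 > 26 → go right; 100 > 54 → go right; 100 > 55 → go right; 100 > 57 → go right; 100 > 72 → go right. Place as right child of 72.
Insert 59: 59 > 26 → go right; 59 > 54 → go right; 59 > 55 → go right; 59 > 57 → go right; 59 < 72 → go left; 59 < 60 → go left. Place as left child of 60.
Insert 68: 68 > 26 → go right; 68 > 54 → go right; 68 > 55 → go right; 68 > 57 → go right; 68 < 72 → go left; 68 > 60 → go right. Place as right child of 60.
Insert 42: 42 > 26 → go right; 42 < 54 → go left; 42 > 35 → go right; 42 > 38 → go right. Place as right child of 38.
Insert 101: 101 > 26 → go right; 101 > 54 → go right; 101 > 55 → go right; 101 > 57 → go right; 101 > 72 → go right; 101 > 100 → go right. Place as right child of 100.
Insert 102: 102 > 26 → go right; 102 > 54 → go right; 102 > 55 → go right; 102 > 57 → go right; 102 > 72 → go right; 102 > 100 → go right; 102 > 101 → go right. Place as right child of 101.
Insert 39: 39 > 26 → go right; 39 < 54 → go left; 39 > 35 → go right; 39 > 38 → go right; 39 < 42 → go left. Place as left child of 42.
Insert 71: 71 > 26 → go right; 71 > 54 → go right; 71 > 55 → go right; 71 > 57 → go right; 71 < 72 → go left; 71 > 60 → go right; 71 > 68 → go right. Place as right child of 68.
Insert 27: 27 > 26 → go right; 27 < 54 → go left; 27 < 35 → go left. Place as left child of 35.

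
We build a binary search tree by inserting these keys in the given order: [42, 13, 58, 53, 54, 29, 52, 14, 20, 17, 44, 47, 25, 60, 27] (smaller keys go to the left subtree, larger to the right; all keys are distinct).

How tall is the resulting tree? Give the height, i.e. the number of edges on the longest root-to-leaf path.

Insert 42: tree is empty, so 42 becomes the root.
Insert 13: 13 < 42 → go left. Place as left child of 42.
Insert 58: 58 > 42 → go right. Place as right child of 42.
Insert 53: 53 > 42 → go right; 53 < 58 → go left. Place as left child of 58.
Insert 54: 54 > 42 → go right; 54 < 58 → go left; 54 > 53 → go right. Place as right child of 53.
Insert 29: 29 < 42 → go left; 29 > 13 → go right. Place as right child of 13.
Insert 52: 52 > 42 → go right; 52 < 58 → go left; 52 < 53 → go left. Place as left child of 53.
Insert 14: 14 < 42 → go left; 14 > 13 → go right; 14 < 29 → go left. Place as left child of 29.
Insert 20: 20 < 42 → go left; 20 > 13 → go right; 20 < 29 → go left; 20 > 14 → go right. Place as right child of 14.
Insert 17: 17 < 42 → go left; 17 > 13 → go right; 17 < 29 → go left; 17 > 14 → go right; 17 < 20 → go left. Place as left child of 20.
Insert 44: 44 > 42 → go right; 44 < 58 → go left; 44 < 53 → go left; 44 < 52 → go left. Place as left child of 52.
Insert 47: 47 > 42 → go right; 47 < 58 → go left; 47 < 53 → go left; 47 < 52 → go left; 47 > 44 → go right. Place as right child of 44.
Insert 25: 25 < 42 → go left; 25 > 13 → go right; 25 < 29 → go left; 25 > 14 → go right; 25 > 20 → go right. Place as right child of 20.
Insert 60: 60 > 42 → go right; 60 > 58 → go right. Place as right child of 58.
Insert 27: 27 < 42 → go left; 27 > 13 → go right; 27 < 29 → go left; 27 > 14 → go right; 27 > 20 → go right; 27 > 25 → go right. Place as right child of 25.

The deepest node is 27 at depth 6.

6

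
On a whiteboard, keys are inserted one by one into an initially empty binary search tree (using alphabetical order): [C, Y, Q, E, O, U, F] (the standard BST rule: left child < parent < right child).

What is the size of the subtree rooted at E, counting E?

C: root
Y: right child of C (depth 1)
Q: left child of Y (depth 2)
E: left child of Q (depth 3)
O: right child of E (depth 4)
U: right child of Q (depth 3)
F: left child of O (depth 5)

Subtree rooted at E contains: E, O, F — 3 nodes.

3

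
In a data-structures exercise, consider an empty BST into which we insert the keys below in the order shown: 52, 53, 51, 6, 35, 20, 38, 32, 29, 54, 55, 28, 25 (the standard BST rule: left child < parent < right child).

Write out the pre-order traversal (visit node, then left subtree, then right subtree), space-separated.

52 51 6 35 20 32 29 28 25 38 53 54 55

52: root
53: right child of 52 (depth 1)
51: left child of 52 (depth 1)
6: left child of 51 (depth 2)
35: right child of 6 (depth 3)
20: left child of 35 (depth 4)
38: right child of 35 (depth 4)
32: right child of 20 (depth 5)
29: left child of 32 (depth 6)
54: right child of 53 (depth 2)
55: right child of 54 (depth 3)
28: left child of 29 (depth 7)
25: left child of 28 (depth 8)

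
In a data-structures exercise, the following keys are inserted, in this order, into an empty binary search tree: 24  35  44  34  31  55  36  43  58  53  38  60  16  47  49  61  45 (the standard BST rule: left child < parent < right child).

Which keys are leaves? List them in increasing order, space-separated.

16 31 38 45 49 61

Insert 24: tree is empty, so 24 becomes the root.
Insert 35: 35 > 24 → go right. Place as right child of 24.
Insert 44: 44 > 24 → go right; 44 > 35 → go right. Place as right child of 35.
Insert 34: 34 > 24 → go right; 34 < 35 → go left. Place as left child of 35.
Insert 31: 31 > 24 → go right; 31 < 35 → go left; 31 < 34 → go left. Place as left child of 34.
Insert 55: 55 > 24 → go right; 55 > 35 → go right; 55 > 44 → go right. Place as right child of 44.
Insert 36: 36 > 24 → go right; 36 > 35 → go right; 36 < 44 → go left. Place as left child of 44.
Insert 43: 43 > 24 → go right; 43 > 35 → go right; 43 < 44 → go left; 43 > 36 → go right. Place as right child of 36.
Insert 58: 58 > 24 → go right; 58 > 35 → go right; 58 > 44 → go right; 58 > 55 → go right. Place as right child of 55.
Insert 53: 53 > 24 → go right; 53 > 35 → go right; 53 > 44 → go right; 53 < 55 → go left. Place as left child of 55.
Insert 38: 38 > 24 → go right; 38 > 35 → go right; 38 < 44 → go left; 38 > 36 → go right; 38 < 43 → go left. Place as left child of 43.
Insert 60: 60 > 24 → go right; 60 > 35 → go right; 60 > 44 → go right; 60 > 55 → go right; 60 > 58 → go right. Place as right child of 58.
Insert 16: 16 < 24 → go left. Place as left child of 24.
Insert 47: 47 > 24 → go right; 47 > 35 → go right; 47 > 44 → go right; 47 < 55 → go left; 47 < 53 → go left. Place as left child of 53.
Insert 49: 49 > 24 → go right; 49 > 35 → go right; 49 > 44 → go right; 49 < 55 → go left; 49 < 53 → go left; 49 > 47 → go right. Place as right child of 47.
Insert 61: 61 > 24 → go right; 61 > 35 → go right; 61 > 44 → go right; 61 > 55 → go right; 61 > 58 → go right; 61 > 60 → go right. Place as right child of 60.
Insert 45: 45 > 24 → go right; 45 > 35 → go right; 45 > 44 → go right; 45 < 55 → go left; 45 < 53 → go left; 45 < 47 → go left. Place as left child of 47.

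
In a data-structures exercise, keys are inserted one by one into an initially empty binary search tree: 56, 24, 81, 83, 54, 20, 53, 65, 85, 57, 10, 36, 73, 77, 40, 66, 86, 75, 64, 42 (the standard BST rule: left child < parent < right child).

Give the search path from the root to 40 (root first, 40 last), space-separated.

Resulting structure (node: left, right):
  56: L=24, R=81
  24: L=20, R=54
  81: L=65, R=83
  83: L=–, R=85
  54: L=53, R=–
  20: L=10, R=–
  53: L=36, R=–
  65: L=57, R=73
  85: L=–, R=86
  57: L=–, R=64
  10: L=–, R=–
  36: L=–, R=40
  73: L=66, R=77
  77: L=75, R=–
  40: L=–, R=42
  66: L=–, R=–
  86: L=–, R=–
  75: L=–, R=–
  64: L=–, R=–
  42: L=–, R=–

56 24 54 53 36 40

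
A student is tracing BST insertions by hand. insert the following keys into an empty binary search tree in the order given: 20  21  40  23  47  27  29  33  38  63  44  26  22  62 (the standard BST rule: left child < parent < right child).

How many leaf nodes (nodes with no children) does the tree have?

5

Resulting structure (node: left, right):
  20: L=–, R=21
  21: L=–, R=40
  40: L=23, R=47
  23: L=22, R=27
  47: L=44, R=63
  27: L=26, R=29
  29: L=–, R=33
  33: L=–, R=38
  38: L=–, R=–
  63: L=62, R=–
  44: L=–, R=–
  26: L=–, R=–
  22: L=–, R=–
  62: L=–, R=–

Leaves: 22, 26, 38, 44, 62 — 5 in total.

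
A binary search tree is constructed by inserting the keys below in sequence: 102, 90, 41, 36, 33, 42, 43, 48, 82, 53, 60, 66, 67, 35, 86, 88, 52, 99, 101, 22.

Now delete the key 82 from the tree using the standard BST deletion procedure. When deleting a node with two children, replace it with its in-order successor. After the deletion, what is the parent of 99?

90

Insert 102: tree is empty, so 102 becomes the root.
Insert 90: 90 < 102 → go left. Place as left child of 102.
Insert 41: 41 < 102 → go left; 41 < 90 → go left. Place as left child of 90.
Insert 36: 36 < 102 → go left; 36 < 90 → go left; 36 < 41 → go left. Place as left child of 41.
Insert 33: 33 < 102 → go left; 33 < 90 → go left; 33 < 41 → go left; 33 < 36 → go left. Place as left child of 36.
Insert 42: 42 < 102 → go left; 42 < 90 → go left; 42 > 41 → go right. Place as right child of 41.
Insert 43: 43 < 102 → go left; 43 < 90 → go left; 43 > 41 → go right; 43 > 42 → go right. Place as right child of 42.
Insert 48: 48 < 102 → go left; 48 < 90 → go left; 48 > 41 → go right; 48 > 42 → go right; 48 > 43 → go right. Place as right child of 43.
Insert 82: 82 < 102 → go left; 82 < 90 → go left; 82 > 41 → go right; 82 > 42 → go right; 82 > 43 → go right; 82 > 48 → go right. Place as right child of 48.
Insert 53: 53 < 102 → go left; 53 < 90 → go left; 53 > 41 → go right; 53 > 42 → go right; 53 > 43 → go right; 53 > 48 → go right; 53 < 82 → go left. Place as left child of 82.
Insert 60: 60 < 102 → go left; 60 < 90 → go left; 60 > 41 → go right; 60 > 42 → go right; 60 > 43 → go right; 60 > 48 → go right; 60 < 82 → go left; 60 > 53 → go right. Place as right child of 53.
Insert 66: 66 < 102 → go left; 66 < 90 → go left; 66 > 41 → go right; 66 > 42 → go right; 66 > 43 → go right; 66 > 48 → go right; 66 < 82 → go left; 66 > 53 → go right; 66 > 60 → go right. Place as right child of 60.
Insert 67: 67 < 102 → go left; 67 < 90 → go left; 67 > 41 → go right; 67 > 42 → go right; 67 > 43 → go right; 67 > 48 → go right; 67 < 82 → go left; 67 > 53 → go right; 67 > 60 → go right; 67 > 66 → go right. Place as right child of 66.
Insert 35: 35 < 102 → go left; 35 < 90 → go left; 35 < 41 → go left; 35 < 36 → go left; 35 > 33 → go right. Place as right child of 33.
Insert 86: 86 < 102 → go left; 86 < 90 → go left; 86 > 41 → go right; 86 > 42 → go right; 86 > 43 → go right; 86 > 48 → go right; 86 > 82 → go right. Place as right child of 82.
Insert 88: 88 < 102 → go left; 88 < 90 → go left; 88 > 41 → go right; 88 > 42 → go right; 88 > 43 → go right; 88 > 48 → go right; 88 > 82 → go right; 88 > 86 → go right. Place as right child of 86.
Insert 52: 52 < 102 → go left; 52 < 90 → go left; 52 > 41 → go right; 52 > 42 → go right; 52 > 43 → go right; 52 > 48 → go right; 52 < 82 → go left; 52 < 53 → go left. Place as left child of 53.
Insert 99: 99 < 102 → go left; 99 > 90 → go right. Place as right child of 90.
Insert 101: 101 < 102 → go left; 101 > 90 → go right; 101 > 99 → go right. Place as right child of 99.
Insert 22: 22 < 102 → go left; 22 < 90 → go left; 22 < 41 → go left; 22 < 36 → go left; 22 < 33 → go left. Place as left child of 33.

Delete 82 (two children — replace with in-order successor).
After deletion, 99's parent is 90.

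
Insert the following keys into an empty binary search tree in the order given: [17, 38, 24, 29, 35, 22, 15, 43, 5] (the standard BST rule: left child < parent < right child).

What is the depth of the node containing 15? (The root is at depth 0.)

Resulting structure (node: left, right):
  17: L=15, R=38
  38: L=24, R=43
  24: L=22, R=29
  29: L=–, R=35
  35: L=–, R=–
  22: L=–, R=–
  15: L=5, R=–
  43: L=–, R=–
  5: L=–, R=–

Path to 15: 17 → 15, which is 1 edge.

1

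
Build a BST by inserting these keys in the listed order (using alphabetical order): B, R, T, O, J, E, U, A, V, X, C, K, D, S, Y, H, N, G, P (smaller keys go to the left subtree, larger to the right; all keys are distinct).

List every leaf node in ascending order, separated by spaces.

A D G N P S Y

Resulting structure (node: left, right):
  B: L=A, R=R
  R: L=O, R=T
  T: L=S, R=U
  O: L=J, R=P
  J: L=E, R=K
  E: L=C, R=H
  U: L=–, R=V
  A: L=–, R=–
  V: L=–, R=X
  X: L=–, R=Y
  C: L=–, R=D
  K: L=–, R=N
  D: L=–, R=–
  S: L=–, R=–
  Y: L=–, R=–
  H: L=G, R=–
  N: L=–, R=–
  G: L=–, R=–
  P: L=–, R=–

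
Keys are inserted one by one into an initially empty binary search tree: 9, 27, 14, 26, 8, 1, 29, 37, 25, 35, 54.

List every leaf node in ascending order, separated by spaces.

1 25 35 54

9: root
27: right child of 9 (depth 1)
14: left child of 27 (depth 2)
26: right child of 14 (depth 3)
8: left child of 9 (depth 1)
1: left child of 8 (depth 2)
29: right child of 27 (depth 2)
37: right child of 29 (depth 3)
25: left child of 26 (depth 4)
35: left child of 37 (depth 4)
54: right child of 37 (depth 4)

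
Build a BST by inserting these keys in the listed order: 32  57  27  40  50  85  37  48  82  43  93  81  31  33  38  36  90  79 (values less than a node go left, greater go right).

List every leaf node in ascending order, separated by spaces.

31 36 38 43 79 90

32: root
57: right child of 32 (depth 1)
27: left child of 32 (depth 1)
40: left child of 57 (depth 2)
50: right child of 40 (depth 3)
85: right child of 57 (depth 2)
37: left child of 40 (depth 3)
48: left child of 50 (depth 4)
82: left child of 85 (depth 3)
43: left child of 48 (depth 5)
93: right child of 85 (depth 3)
81: left child of 82 (depth 4)
31: right child of 27 (depth 2)
33: left child of 37 (depth 4)
38: right child of 37 (depth 4)
36: right child of 33 (depth 5)
90: left child of 93 (depth 4)
79: left child of 81 (depth 5)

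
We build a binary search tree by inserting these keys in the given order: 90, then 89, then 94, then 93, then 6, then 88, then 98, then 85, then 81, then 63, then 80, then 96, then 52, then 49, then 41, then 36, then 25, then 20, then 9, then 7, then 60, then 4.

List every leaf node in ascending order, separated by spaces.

4 7 60 80 93 96

90: root
89: left child of 90 (depth 1)
94: right child of 90 (depth 1)
93: left child of 94 (depth 2)
6: left child of 89 (depth 2)
88: right child of 6 (depth 3)
98: right child of 94 (depth 2)
85: left child of 88 (depth 4)
81: left child of 85 (depth 5)
63: left child of 81 (depth 6)
80: right child of 63 (depth 7)
96: left child of 98 (depth 3)
52: left child of 63 (depth 7)
49: left child of 52 (depth 8)
41: left child of 49 (depth 9)
36: left child of 41 (depth 10)
25: left child of 36 (depth 11)
20: left child of 25 (depth 12)
9: left child of 20 (depth 13)
7: left child of 9 (depth 14)
60: right child of 52 (depth 8)
4: left child of 6 (depth 3)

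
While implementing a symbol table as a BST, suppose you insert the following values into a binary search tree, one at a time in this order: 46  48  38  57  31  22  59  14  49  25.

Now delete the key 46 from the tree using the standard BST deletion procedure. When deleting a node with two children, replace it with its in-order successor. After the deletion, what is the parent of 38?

46: root
48: right child of 46 (depth 1)
38: left child of 46 (depth 1)
57: right child of 48 (depth 2)
31: left child of 38 (depth 2)
22: left child of 31 (depth 3)
59: right child of 57 (depth 3)
14: left child of 22 (depth 4)
49: left child of 57 (depth 3)
25: right child of 22 (depth 4)

Delete 46 (two children — replace with in-order successor).
After deletion, 38's parent is 48.

48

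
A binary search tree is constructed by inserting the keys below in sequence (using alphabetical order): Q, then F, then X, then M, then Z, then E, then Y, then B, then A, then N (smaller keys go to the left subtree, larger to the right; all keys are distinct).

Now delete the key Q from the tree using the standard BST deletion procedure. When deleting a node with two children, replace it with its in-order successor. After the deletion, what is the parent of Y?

Z

Q: root
F: left child of Q (depth 1)
X: right child of Q (depth 1)
M: right child of F (depth 2)
Z: right child of X (depth 2)
E: left child of F (depth 2)
Y: left child of Z (depth 3)
B: left child of E (depth 3)
A: left child of B (depth 4)
N: right child of M (depth 3)

Delete Q (two children — replace with in-order successor).
After deletion, Y's parent is Z.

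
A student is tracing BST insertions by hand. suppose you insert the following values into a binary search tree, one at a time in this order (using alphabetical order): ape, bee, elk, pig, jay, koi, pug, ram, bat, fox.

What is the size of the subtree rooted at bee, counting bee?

ape: root
bee: right child of ape (depth 1)
elk: right child of bee (depth 2)
pig: right child of elk (depth 3)
jay: left child of pig (depth 4)
koi: right child of jay (depth 5)
pug: right child of pig (depth 4)
ram: right child of pug (depth 5)
bat: left child of bee (depth 2)
fox: left child of jay (depth 5)

Subtree rooted at bee contains: bee, bat, elk, pig, jay, fox, koi, pug, ram — 9 nodes.

9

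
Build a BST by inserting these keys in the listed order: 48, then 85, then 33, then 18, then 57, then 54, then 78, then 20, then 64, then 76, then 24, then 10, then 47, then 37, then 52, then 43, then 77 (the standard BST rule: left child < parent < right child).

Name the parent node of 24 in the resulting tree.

20

48: root
85: right child of 48 (depth 1)
33: left child of 48 (depth 1)
18: left child of 33 (depth 2)
57: left child of 85 (depth 2)
54: left child of 57 (depth 3)
78: right child of 57 (depth 3)
20: right child of 18 (depth 3)
64: left child of 78 (depth 4)
76: right child of 64 (depth 5)
24: right child of 20 (depth 4)
10: left child of 18 (depth 3)
47: right child of 33 (depth 2)
37: left child of 47 (depth 3)
52: left child of 54 (depth 4)
43: right child of 37 (depth 4)
77: right child of 76 (depth 6)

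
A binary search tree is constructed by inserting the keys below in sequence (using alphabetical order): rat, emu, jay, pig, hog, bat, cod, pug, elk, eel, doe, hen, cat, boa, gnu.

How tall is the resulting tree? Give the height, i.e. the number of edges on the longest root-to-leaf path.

Resulting structure (node: left, right):
  rat: L=emu, R=–
  emu: L=bat, R=jay
  jay: L=hog, R=pig
  pig: L=–, R=pug
  hog: L=hen, R=–
  bat: L=–, R=cod
  cod: L=cat, R=elk
  pug: L=–, R=–
  elk: L=eel, R=–
  eel: L=doe, R=–
  doe: L=–, R=–
  hen: L=gnu, R=–
  cat: L=boa, R=–
  boa: L=–, R=–
  gnu: L=–, R=–

The deepest node is doe at depth 6.

6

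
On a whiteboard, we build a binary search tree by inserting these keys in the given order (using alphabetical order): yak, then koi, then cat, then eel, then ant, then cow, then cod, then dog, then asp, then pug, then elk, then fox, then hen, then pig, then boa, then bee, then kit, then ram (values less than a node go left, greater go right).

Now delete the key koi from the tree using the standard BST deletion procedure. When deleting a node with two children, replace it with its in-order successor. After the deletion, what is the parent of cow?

eel

Resulting structure (node: left, right):
  yak: L=koi, R=–
  koi: L=cat, R=pug
  cat: L=ant, R=eel
  eel: L=cow, R=elk
  ant: L=–, R=asp
  cow: L=cod, R=dog
  cod: L=–, R=–
  dog: L=–, R=–
  asp: L=–, R=boa
  pug: L=pig, R=ram
  elk: L=–, R=fox
  fox: L=–, R=hen
  hen: L=–, R=kit
  pig: L=–, R=–
  boa: L=bee, R=–
  bee: L=–, R=–
  kit: L=–, R=–
  ram: L=–, R=–

Delete koi (two children — replace with in-order successor).
After deletion, cow's parent is eel.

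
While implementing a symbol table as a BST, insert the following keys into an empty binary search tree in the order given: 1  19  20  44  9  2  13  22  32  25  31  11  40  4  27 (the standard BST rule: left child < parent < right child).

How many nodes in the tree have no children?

Insert 1: tree is empty, so 1 becomes the root.
Insert 19: 19 > 1 → go right. Place as right child of 1.
Insert 20: 20 > 1 → go right; 20 > 19 → go right. Place as right child of 19.
Insert 44: 44 > 1 → go right; 44 > 19 → go right; 44 > 20 → go right. Place as right child of 20.
Insert 9: 9 > 1 → go right; 9 < 19 → go left. Place as left child of 19.
Insert 2: 2 > 1 → go right; 2 < 19 → go left; 2 < 9 → go left. Place as left child of 9.
Insert 13: 13 > 1 → go right; 13 < 19 → go left; 13 > 9 → go right. Place as right child of 9.
Insert 22: 22 > 1 → go right; 22 > 19 → go right; 22 > 20 → go right; 22 < 44 → go left. Place as left child of 44.
Insert 32: 32 > 1 → go right; 32 > 19 → go right; 32 > 20 → go right; 32 < 44 → go left; 32 > 22 → go right. Place as right child of 22.
Insert 25: 25 > 1 → go right; 25 > 19 → go right; 25 > 20 → go right; 25 < 44 → go left; 25 > 22 → go right; 25 < 32 → go left. Place as left child of 32.
Insert 31: 31 > 1 → go right; 31 > 19 → go right; 31 > 20 → go right; 31 < 44 → go left; 31 > 22 → go right; 31 < 32 → go left; 31 > 25 → go right. Place as right child of 25.
Insert 11: 11 > 1 → go right; 11 < 19 → go left; 11 > 9 → go right; 11 < 13 → go left. Place as left child of 13.
Insert 40: 40 > 1 → go right; 40 > 19 → go right; 40 > 20 → go right; 40 < 44 → go left; 40 > 22 → go right; 40 > 32 → go right. Place as right child of 32.
Insert 4: 4 > 1 → go right; 4 < 19 → go left; 4 < 9 → go left; 4 > 2 → go right. Place as right child of 2.
Insert 27: 27 > 1 → go right; 27 > 19 → go right; 27 > 20 → go right; 27 < 44 → go left; 27 > 22 → go right; 27 < 32 → go left; 27 > 25 → go right; 27 < 31 → go left. Place as left child of 31.

Leaves: 4, 11, 27, 40 — 4 in total.

4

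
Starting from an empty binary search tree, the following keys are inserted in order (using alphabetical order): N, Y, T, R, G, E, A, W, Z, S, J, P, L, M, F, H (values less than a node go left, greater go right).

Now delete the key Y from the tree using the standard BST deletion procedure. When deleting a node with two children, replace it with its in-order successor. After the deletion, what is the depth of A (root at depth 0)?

3

N: root
Y: right child of N (depth 1)
T: left child of Y (depth 2)
R: left child of T (depth 3)
G: left child of N (depth 1)
E: left child of G (depth 2)
A: left child of E (depth 3)
W: right child of T (depth 3)
Z: right child of Y (depth 2)
S: right child of R (depth 4)
J: right child of G (depth 2)
P: left child of R (depth 4)
L: right child of J (depth 3)
M: right child of L (depth 4)
F: right child of E (depth 3)
H: left child of J (depth 3)

Delete Y (two children — replace with in-order successor).
After deletion, path to A: N → G → E → A.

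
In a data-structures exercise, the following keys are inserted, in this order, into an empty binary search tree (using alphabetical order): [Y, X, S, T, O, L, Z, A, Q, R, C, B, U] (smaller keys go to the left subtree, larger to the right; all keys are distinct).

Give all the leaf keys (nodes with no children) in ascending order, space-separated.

B R U Z

Insert Y: tree is empty, so Y becomes the root.
Insert X: X < Y → go left. Place as left child of Y.
Insert S: S < Y → go left; S < X → go left. Place as left child of X.
Insert T: T < Y → go left; T < X → go left; T > S → go right. Place as right child of S.
Insert O: O < Y → go left; O < X → go left; O < S → go left. Place as left child of S.
Insert L: L < Y → go left; L < X → go left; L < S → go left; L < O → go left. Place as left child of O.
Insert Z: Z > Y → go right. Place as right child of Y.
Insert A: A < Y → go left; A < X → go left; A < S → go left; A < O → go left; A < L → go left. Place as left child of L.
Insert Q: Q < Y → go left; Q < X → go left; Q < S → go left; Q > O → go right. Place as right child of O.
Insert R: R < Y → go left; R < X → go left; R < S → go left; R > O → go right; R > Q → go right. Place as right child of Q.
Insert C: C < Y → go left; C < X → go left; C < S → go left; C < O → go left; C < L → go left; C > A → go right. Place as right child of A.
Insert B: B < Y → go left; B < X → go left; B < S → go left; B < O → go left; B < L → go left; B > A → go right; B < C → go left. Place as left child of C.
Insert U: U < Y → go left; U < X → go left; U > S → go right; U > T → go right. Place as right child of T.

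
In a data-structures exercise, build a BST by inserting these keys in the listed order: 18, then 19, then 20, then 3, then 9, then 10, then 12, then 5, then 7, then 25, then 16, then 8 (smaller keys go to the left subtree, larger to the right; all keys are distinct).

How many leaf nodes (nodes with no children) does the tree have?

3

18: root
19: right child of 18 (depth 1)
20: right child of 19 (depth 2)
3: left child of 18 (depth 1)
9: right child of 3 (depth 2)
10: right child of 9 (depth 3)
12: right child of 10 (depth 4)
5: left child of 9 (depth 3)
7: right child of 5 (depth 4)
25: right child of 20 (depth 3)
16: right child of 12 (depth 5)
8: right child of 7 (depth 5)

Leaves: 8, 16, 25 — 3 in total.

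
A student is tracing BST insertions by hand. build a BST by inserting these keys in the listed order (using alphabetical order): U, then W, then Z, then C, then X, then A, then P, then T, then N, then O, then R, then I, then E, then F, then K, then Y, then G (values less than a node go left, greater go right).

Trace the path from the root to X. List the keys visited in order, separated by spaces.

U: root
W: right child of U (depth 1)
Z: right child of W (depth 2)
C: left child of U (depth 1)
X: left child of Z (depth 3)
A: left child of C (depth 2)
P: right child of C (depth 2)
T: right child of P (depth 3)
N: left child of P (depth 3)
O: right child of N (depth 4)
R: left child of T (depth 4)
I: left child of N (depth 4)
E: left child of I (depth 5)
F: right child of E (depth 6)
K: right child of I (depth 5)
Y: right child of X (depth 4)
G: right child of F (depth 7)

U W Z X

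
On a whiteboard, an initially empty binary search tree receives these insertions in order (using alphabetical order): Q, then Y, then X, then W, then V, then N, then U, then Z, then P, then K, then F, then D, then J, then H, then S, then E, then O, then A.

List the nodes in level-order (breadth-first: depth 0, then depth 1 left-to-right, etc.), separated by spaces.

Q N Y K P X Z F O W D J V A E H U S

Resulting structure (node: left, right):
  Q: L=N, R=Y
  Y: L=X, R=Z
  X: L=W, R=–
  W: L=V, R=–
  V: L=U, R=–
  N: L=K, R=P
  U: L=S, R=–
  Z: L=–, R=–
  P: L=O, R=–
  K: L=F, R=–
  F: L=D, R=J
  D: L=A, R=E
  J: L=H, R=–
  H: L=–, R=–
  S: L=–, R=–
  E: L=–, R=–
  O: L=–, R=–
  A: L=–, R=–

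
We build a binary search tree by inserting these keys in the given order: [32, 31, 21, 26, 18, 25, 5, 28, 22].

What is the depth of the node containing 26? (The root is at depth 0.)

Insert 32: tree is empty, so 32 becomes the root.
Insert 31: 31 < 32 → go left. Place as left child of 32.
Insert 21: 21 < 32 → go left; 21 < 31 → go left. Place as left child of 31.
Insert 26: 26 < 32 → go left; 26 < 31 → go left; 26 > 21 → go right. Place as right child of 21.
Insert 18: 18 < 32 → go left; 18 < 31 → go left; 18 < 21 → go left. Place as left child of 21.
Insert 25: 25 < 32 → go left; 25 < 31 → go left; 25 > 21 → go right; 25 < 26 → go left. Place as left child of 26.
Insert 5: 5 < 32 → go left; 5 < 31 → go left; 5 < 21 → go left; 5 < 18 → go left. Place as left child of 18.
Insert 28: 28 < 32 → go left; 28 < 31 → go left; 28 > 21 → go right; 28 > 26 → go right. Place as right child of 26.
Insert 22: 22 < 32 → go left; 22 < 31 → go left; 22 > 21 → go right; 22 < 26 → go left; 22 < 25 → go left. Place as left child of 25.

Path to 26: 32 → 31 → 21 → 26, which is 3 edges.

3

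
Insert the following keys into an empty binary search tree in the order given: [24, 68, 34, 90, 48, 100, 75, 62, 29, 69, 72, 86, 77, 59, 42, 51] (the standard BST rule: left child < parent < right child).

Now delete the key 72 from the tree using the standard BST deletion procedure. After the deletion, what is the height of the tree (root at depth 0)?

24: root
68: right child of 24 (depth 1)
34: left child of 68 (depth 2)
90: right child of 68 (depth 2)
48: right child of 34 (depth 3)
100: right child of 90 (depth 3)
75: left child of 90 (depth 3)
62: right child of 48 (depth 4)
29: left child of 34 (depth 3)
69: left child of 75 (depth 4)
72: right child of 69 (depth 5)
86: right child of 75 (depth 4)
77: left child of 86 (depth 5)
59: left child of 62 (depth 5)
42: left child of 48 (depth 4)
51: left child of 59 (depth 6)

Delete 72 (at most one child — splice it out).
After deletion, deepest node is 51 at depth 6.

6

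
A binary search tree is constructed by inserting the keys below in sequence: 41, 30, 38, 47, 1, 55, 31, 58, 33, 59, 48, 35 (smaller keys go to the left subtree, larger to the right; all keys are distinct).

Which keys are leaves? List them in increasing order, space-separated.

Resulting structure (node: left, right):
  41: L=30, R=47
  30: L=1, R=38
  38: L=31, R=–
  47: L=–, R=55
  1: L=–, R=–
  55: L=48, R=58
  31: L=–, R=33
  58: L=–, R=59
  33: L=–, R=35
  59: L=–, R=–
  48: L=–, R=–
  35: L=–, R=–

1 35 48 59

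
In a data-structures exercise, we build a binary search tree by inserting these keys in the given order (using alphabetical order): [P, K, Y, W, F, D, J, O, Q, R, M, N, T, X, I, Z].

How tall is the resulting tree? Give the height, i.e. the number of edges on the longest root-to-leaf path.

5

P: root
K: left child of P (depth 1)
Y: right child of P (depth 1)
W: left child of Y (depth 2)
F: left child of K (depth 2)
D: left child of F (depth 3)
J: right child of F (depth 3)
O: right child of K (depth 2)
Q: left child of W (depth 3)
R: right child of Q (depth 4)
M: left child of O (depth 3)
N: right child of M (depth 4)
T: right child of R (depth 5)
X: right child of W (depth 3)
I: left child of J (depth 4)
Z: right child of Y (depth 2)

The deepest node is T at depth 5.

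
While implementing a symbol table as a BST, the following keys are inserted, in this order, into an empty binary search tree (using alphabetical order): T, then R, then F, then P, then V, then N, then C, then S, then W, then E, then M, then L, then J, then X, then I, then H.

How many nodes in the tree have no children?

T: root
R: left child of T (depth 1)
F: left child of R (depth 2)
P: right child of F (depth 3)
V: right child of T (depth 1)
N: left child of P (depth 4)
C: left child of F (depth 3)
S: right child of R (depth 2)
W: right child of V (depth 2)
E: right child of C (depth 4)
M: left child of N (depth 5)
L: left child of M (depth 6)
J: left child of L (depth 7)
X: right child of W (depth 3)
I: left child of J (depth 8)
H: left child of I (depth 9)

Leaves: E, H, S, X — 4 in total.

4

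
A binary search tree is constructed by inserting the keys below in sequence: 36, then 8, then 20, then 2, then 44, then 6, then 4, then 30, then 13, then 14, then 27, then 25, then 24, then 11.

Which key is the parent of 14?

13

Insert 36: tree is empty, so 36 becomes the root.
Insert 8: 8 < 36 → go left. Place as left child of 36.
Insert 20: 20 < 36 → go left; 20 > 8 → go right. Place as right child of 8.
Insert 2: 2 < 36 → go left; 2 < 8 → go left. Place as left child of 8.
Insert 44: 44 > 36 → go right. Place as right child of 36.
Insert 6: 6 < 36 → go left; 6 < 8 → go left; 6 > 2 → go right. Place as right child of 2.
Insert 4: 4 < 36 → go left; 4 < 8 → go left; 4 > 2 → go right; 4 < 6 → go left. Place as left child of 6.
Insert 30: 30 < 36 → go left; 30 > 8 → go right; 30 > 20 → go right. Place as right child of 20.
Insert 13: 13 < 36 → go left; 13 > 8 → go right; 13 < 20 → go left. Place as left child of 20.
Insert 14: 14 < 36 → go left; 14 > 8 → go right; 14 < 20 → go left; 14 > 13 → go right. Place as right child of 13.
Insert 27: 27 < 36 → go left; 27 > 8 → go right; 27 > 20 → go right; 27 < 30 → go left. Place as left child of 30.
Insert 25: 25 < 36 → go left; 25 > 8 → go right; 25 > 20 → go right; 25 < 30 → go left; 25 < 27 → go left. Place as left child of 27.
Insert 24: 24 < 36 → go left; 24 > 8 → go right; 24 > 20 → go right; 24 < 30 → go left; 24 < 27 → go left; 24 < 25 → go left. Place as left child of 25.
Insert 11: 11 < 36 → go left; 11 > 8 → go right; 11 < 20 → go left; 11 < 13 → go left. Place as left child of 13.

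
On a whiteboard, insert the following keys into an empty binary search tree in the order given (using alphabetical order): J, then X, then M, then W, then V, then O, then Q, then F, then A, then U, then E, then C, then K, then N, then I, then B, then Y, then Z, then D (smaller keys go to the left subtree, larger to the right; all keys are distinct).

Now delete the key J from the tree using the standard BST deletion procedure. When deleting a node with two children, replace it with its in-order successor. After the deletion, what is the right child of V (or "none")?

none

J: root
X: right child of J (depth 1)
M: left child of X (depth 2)
W: right child of M (depth 3)
V: left child of W (depth 4)
O: left child of V (depth 5)
Q: right child of O (depth 6)
F: left child of J (depth 1)
A: left child of F (depth 2)
U: right child of Q (depth 7)
E: right child of A (depth 3)
C: left child of E (depth 4)
K: left child of M (depth 3)
N: left child of O (depth 6)
I: right child of F (depth 2)
B: left child of C (depth 5)
Y: right child of X (depth 2)
Z: right child of Y (depth 3)
D: right child of C (depth 5)

Delete J (two children — replace with in-order successor).
After deletion, V's right child: none.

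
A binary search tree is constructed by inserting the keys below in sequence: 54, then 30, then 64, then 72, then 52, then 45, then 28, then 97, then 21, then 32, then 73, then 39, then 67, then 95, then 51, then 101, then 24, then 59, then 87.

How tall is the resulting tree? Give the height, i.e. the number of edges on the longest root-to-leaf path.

Resulting structure (node: left, right):
  54: L=30, R=64
  30: L=28, R=52
  64: L=59, R=72
  72: L=67, R=97
  52: L=45, R=–
  45: L=32, R=51
  28: L=21, R=–
  97: L=73, R=101
  21: L=–, R=24
  32: L=–, R=39
  73: L=–, R=95
  39: L=–, R=–
  67: L=–, R=–
  95: L=87, R=–
  51: L=–, R=–
  101: L=–, R=–
  24: L=–, R=–
  59: L=–, R=–
  87: L=–, R=–

The deepest node is 87 at depth 6.

6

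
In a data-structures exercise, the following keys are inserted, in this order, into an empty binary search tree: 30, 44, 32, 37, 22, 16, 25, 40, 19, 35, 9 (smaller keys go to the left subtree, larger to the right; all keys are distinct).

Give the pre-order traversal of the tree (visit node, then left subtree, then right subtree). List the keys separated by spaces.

30 22 16 9 19 25 44 32 37 35 40

Insert 30: tree is empty, so 30 becomes the root.
Insert 44: 44 > 30 → go right. Place as right child of 30.
Insert 32: 32 > 30 → go right; 32 < 44 → go left. Place as left child of 44.
Insert 37: 37 > 30 → go right; 37 < 44 → go left; 37 > 32 → go right. Place as right child of 32.
Insert 22: 22 < 30 → go left. Place as left child of 30.
Insert 16: 16 < 30 → go left; 16 < 22 → go left. Place as left child of 22.
Insert 25: 25 < 30 → go left; 25 > 22 → go right. Place as right child of 22.
Insert 40: 40 > 30 → go right; 40 < 44 → go left; 40 > 32 → go right; 40 > 37 → go right. Place as right child of 37.
Insert 19: 19 < 30 → go left; 19 < 22 → go left; 19 > 16 → go right. Place as right child of 16.
Insert 35: 35 > 30 → go right; 35 < 44 → go left; 35 > 32 → go right; 35 < 37 → go left. Place as left child of 37.
Insert 9: 9 < 30 → go left; 9 < 22 → go left; 9 < 16 → go left. Place as left child of 16.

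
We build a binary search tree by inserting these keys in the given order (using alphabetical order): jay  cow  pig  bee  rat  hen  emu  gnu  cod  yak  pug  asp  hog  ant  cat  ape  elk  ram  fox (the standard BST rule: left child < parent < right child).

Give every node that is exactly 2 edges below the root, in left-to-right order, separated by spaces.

bee hen rat

Resulting structure (node: left, right):
  jay: L=cow, R=pig
  cow: L=bee, R=hen
  pig: L=–, R=rat
  bee: L=asp, R=cod
  rat: L=pug, R=yak
  hen: L=emu, R=hog
  emu: L=elk, R=gnu
  gnu: L=fox, R=–
  cod: L=cat, R=–
  yak: L=–, R=–
  pug: L=–, R=ram
  asp: L=ant, R=–
  hog: L=–, R=–
  ant: L=–, R=ape
  cat: L=–, R=–
  ape: L=–, R=–
  elk: L=–, R=–
  ram: L=–, R=–
  fox: L=–, R=–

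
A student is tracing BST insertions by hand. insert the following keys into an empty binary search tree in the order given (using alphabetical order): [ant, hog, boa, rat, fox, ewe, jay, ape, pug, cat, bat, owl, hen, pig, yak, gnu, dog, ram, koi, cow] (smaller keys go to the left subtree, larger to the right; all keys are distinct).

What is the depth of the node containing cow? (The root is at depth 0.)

7

Insert ant: tree is empty, so ant becomes the root.
Insert hog: hog > ant → go right. Place as right child of ant.
Insert boa: boa > ant → go right; boa < hog → go left. Place as left child of hog.
Insert rat: rat > ant → go right; rat > hog → go right. Place as right child of hog.
Insert fox: fox > ant → go right; fox < hog → go left; fox > boa → go right. Place as right child of boa.
Insert ewe: ewe > ant → go right; ewe < hog → go left; ewe > boa → go right; ewe < fox → go left. Place as left child of fox.
Insert jay: jay > ant → go right; jay > hog → go right; jay < rat → go left. Place as left child of rat.
Insert ape: ape > ant → go right; ape < hog → go left; ape < boa → go left. Place as left child of boa.
Insert pug: pug > ant → go right; pug > hog → go right; pug < rat → go left; pug > jay → go right. Place as right child of jay.
Insert cat: cat > ant → go right; cat < hog → go left; cat > boa → go right; cat < fox → go left; cat < ewe → go left. Place as left child of ewe.
Insert bat: bat > ant → go right; bat < hog → go left; bat < boa → go left; bat > ape → go right. Place as right child of ape.
Insert owl: owl > ant → go right; owl > hog → go right; owl < rat → go left; owl > jay → go right; owl < pug → go left. Place as left child of pug.
Insert hen: hen > ant → go right; hen < hog → go left; hen > boa → go right; hen > fox → go right. Place as right child of fox.
Insert pig: pig > ant → go right; pig > hog → go right; pig < rat → go left; pig > jay → go right; pig < pug → go left; pig > owl → go right. Place as right child of owl.
Insert yak: yak > ant → go right; yak > hog → go right; yak > rat → go right. Place as right child of rat.
Insert gnu: gnu > ant → go right; gnu < hog → go left; gnu > boa → go right; gnu > fox → go right; gnu < hen → go left. Place as left child of hen.
Insert dog: dog > ant → go right; dog < hog → go left; dog > boa → go right; dog < fox → go left; dog < ewe → go left; dog > cat → go right. Place as right child of cat.
Insert ram: ram > ant → go right; ram > hog → go right; ram < rat → go left; ram > jay → go right; ram > pug → go right. Place as right child of pug.
Insert koi: koi > ant → go right; koi > hog → go right; koi < rat → go left; koi > jay → go right; koi < pug → go left; koi < owl → go left. Place as left child of owl.
Insert cow: cow > ant → go right; cow < hog → go left; cow > boa → go right; cow < fox → go left; cow < ewe → go left; cow > cat → go right; cow < dog → go left. Place as left child of dog.

Path to cow: ant → hog → boa → fox → ewe → cat → dog → cow, which is 7 edges.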